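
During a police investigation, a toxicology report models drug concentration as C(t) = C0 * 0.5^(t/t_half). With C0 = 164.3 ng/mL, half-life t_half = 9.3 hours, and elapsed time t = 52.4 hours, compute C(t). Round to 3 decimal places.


Drug concentration decay:
Number of half-lives = t / t_half = 52.4 / 9.3 = 5.634409
Decay factor = 0.5^5.634409 = 0.0201314
C(t) = 164.3 * 0.0201314 = 3.308 ng/mL

3.308


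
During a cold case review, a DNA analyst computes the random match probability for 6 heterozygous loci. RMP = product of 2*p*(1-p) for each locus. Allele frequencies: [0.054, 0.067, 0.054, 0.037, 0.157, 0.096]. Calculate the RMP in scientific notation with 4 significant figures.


Computing RMP for 6 loci:
Locus 1: 2 * 0.054 * 0.946 = 0.102168
Locus 2: 2 * 0.067 * 0.933 = 0.125022
Locus 3: 2 * 0.054 * 0.946 = 0.102168
Locus 4: 2 * 0.037 * 0.963 = 0.071262
Locus 5: 2 * 0.157 * 0.843 = 0.264702
Locus 6: 2 * 0.096 * 0.904 = 0.173568
RMP = 4.273e-06

4.273e-06


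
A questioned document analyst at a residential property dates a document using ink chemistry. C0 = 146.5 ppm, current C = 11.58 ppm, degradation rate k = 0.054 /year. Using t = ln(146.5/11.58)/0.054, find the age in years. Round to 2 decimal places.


Document age estimation:
C0/C = 146.5 / 11.58 = 12.651123
ln(C0/C) = 2.537746
t = 2.537746 / 0.054 = 47.00 years

47.00


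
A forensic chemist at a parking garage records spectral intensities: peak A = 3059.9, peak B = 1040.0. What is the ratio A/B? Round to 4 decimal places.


Spectral peak ratio:
Peak A = 3059.9 counts
Peak B = 1040.0 counts
Ratio = 3059.9 / 1040.0 = 2.9422

2.9422


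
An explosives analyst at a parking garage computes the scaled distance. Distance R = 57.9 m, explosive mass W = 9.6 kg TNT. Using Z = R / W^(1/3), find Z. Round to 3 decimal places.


Scaled distance calculation:
W^(1/3) = 9.6^(1/3) = 2.125317
Z = R / W^(1/3) = 57.9 / 2.125317
Z = 27.243 m/kg^(1/3)

27.243


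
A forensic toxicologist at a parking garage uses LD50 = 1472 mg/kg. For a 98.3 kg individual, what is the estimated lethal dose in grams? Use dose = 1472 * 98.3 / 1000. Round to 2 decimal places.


Lethal dose calculation:
Lethal dose = LD50 * body_weight / 1000
= 1472 * 98.3 / 1000
= 144697.6 / 1000
= 144.70 g

144.70


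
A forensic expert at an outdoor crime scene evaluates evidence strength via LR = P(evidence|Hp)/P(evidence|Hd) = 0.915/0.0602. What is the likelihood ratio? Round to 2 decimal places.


Likelihood ratio calculation:
LR = P(E|Hp) / P(E|Hd)
LR = 0.915 / 0.0602
LR = 15.20

15.20


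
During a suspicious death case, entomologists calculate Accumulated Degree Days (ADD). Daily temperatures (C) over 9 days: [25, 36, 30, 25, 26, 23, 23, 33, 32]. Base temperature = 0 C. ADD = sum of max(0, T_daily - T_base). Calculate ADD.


Computing ADD day by day:
Day 1: max(0, 25 - 0) = 25
Day 2: max(0, 36 - 0) = 36
Day 3: max(0, 30 - 0) = 30
Day 4: max(0, 25 - 0) = 25
Day 5: max(0, 26 - 0) = 26
Day 6: max(0, 23 - 0) = 23
Day 7: max(0, 23 - 0) = 23
Day 8: max(0, 33 - 0) = 33
Day 9: max(0, 32 - 0) = 32
Total ADD = 253

253


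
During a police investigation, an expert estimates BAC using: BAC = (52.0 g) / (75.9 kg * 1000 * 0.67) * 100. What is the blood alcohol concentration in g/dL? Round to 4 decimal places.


Applying the Widmark formula:
BAC = (dose_g / (body_wt * 1000 * r)) * 100
Denominator = 75.9 * 1000 * 0.67 = 50853
BAC = (52.0 / 50853) * 100
BAC = 0.1023 g/dL

0.1023


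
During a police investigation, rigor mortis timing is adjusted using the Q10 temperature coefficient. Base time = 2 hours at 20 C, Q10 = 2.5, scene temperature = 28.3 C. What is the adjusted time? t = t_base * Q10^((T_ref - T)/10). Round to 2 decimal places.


Rigor mortis time adjustment:
Exponent = (T_ref - T_actual) / 10 = (20 - 28.3) / 10 = -0.83
Q10 factor = 2.5^-0.83 = 0.46742
t_adjusted = 2 * 0.46742 = 0.93 hours

0.93


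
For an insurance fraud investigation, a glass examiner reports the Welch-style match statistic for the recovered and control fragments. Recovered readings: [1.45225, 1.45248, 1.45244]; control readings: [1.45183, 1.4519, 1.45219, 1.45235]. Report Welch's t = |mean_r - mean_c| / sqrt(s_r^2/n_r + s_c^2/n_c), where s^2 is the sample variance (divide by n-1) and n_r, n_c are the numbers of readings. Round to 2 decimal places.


Welch's t-criterion for glass RI comparison:
Recovered mean = sum / n_r = 4.35717 / 3 = 1.45239
Control mean = sum / n_c = 5.80827 / 4 = 1.4520675
Recovered sample variance s_r^2 = 1.51e-08
Control sample variance s_c^2 = 5.97583e-08
Welch SE (unpooled) = sqrt(s_r^2/n_r + s_c^2/n_c) = sqrt(5.03333e-09 + 1.49396e-08) = sqrt(1.99729e-08) = 0.000141326
|mean_r - mean_c| = 0.0003225
t = 0.0003225 / 0.000141326 = 2.28

2.28


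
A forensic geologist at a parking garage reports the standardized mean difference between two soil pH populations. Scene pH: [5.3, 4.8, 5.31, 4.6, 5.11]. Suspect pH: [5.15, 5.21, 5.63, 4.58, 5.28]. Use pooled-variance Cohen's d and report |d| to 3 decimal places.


Pooled-variance Cohen's d for soil pH comparison:
Scene mean = 25.12 / 5 = 5.024
Suspect mean = 25.85 / 5 = 5.17
Scene sample variance s_s^2 = 0.09883
Suspect sample variance s_c^2 = 0.14345
Pooled variance = ((n_s-1)*s_s^2 + (n_c-1)*s_c^2) / (n_s + n_c - 2) = 0.12114
Pooled SD = sqrt(0.12114) = 0.348052
Mean difference = -0.146
|d| = |-0.146| / 0.348052 = 0.419

0.419


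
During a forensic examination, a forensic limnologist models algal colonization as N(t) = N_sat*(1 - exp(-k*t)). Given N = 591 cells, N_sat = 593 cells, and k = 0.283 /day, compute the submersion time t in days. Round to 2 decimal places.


PMSI from diatom colonization curve:
N / N_sat = 591 / 593 = 0.996627
1 - N/N_sat = 0.003373
ln(1 - N/N_sat) = -5.691953
t = -ln(1 - N/N_sat) / k = -(-5.691953) / 0.283 = 20.11 days

20.11


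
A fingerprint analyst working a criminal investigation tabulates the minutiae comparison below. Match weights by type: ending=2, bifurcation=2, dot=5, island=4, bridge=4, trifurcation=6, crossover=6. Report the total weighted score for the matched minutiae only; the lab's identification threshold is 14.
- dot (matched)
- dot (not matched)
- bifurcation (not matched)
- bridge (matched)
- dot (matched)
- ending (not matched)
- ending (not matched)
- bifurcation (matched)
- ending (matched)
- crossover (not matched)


Weighted minutiae match score:
  dot: matched, +5 (running total 5)
  dot: not matched, +0
  bifurcation: not matched, +0
  bridge: matched, +4 (running total 9)
  dot: matched, +5 (running total 14)
  ending: not matched, +0
  ending: not matched, +0
  bifurcation: matched, +2 (running total 16)
  ending: matched, +2 (running total 18)
  crossover: not matched, +0
Total score = 18
Threshold = 14; verdict = identification

18


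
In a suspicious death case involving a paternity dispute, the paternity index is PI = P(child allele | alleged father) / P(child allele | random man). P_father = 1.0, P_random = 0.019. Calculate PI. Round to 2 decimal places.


Paternity Index calculation:
PI = P(allele|father) / P(allele|random)
PI = 1.0 / 0.019
PI = 52.63

52.63


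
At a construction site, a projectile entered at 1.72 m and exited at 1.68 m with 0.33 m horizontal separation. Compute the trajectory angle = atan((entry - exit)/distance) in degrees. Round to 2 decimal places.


Bullet trajectory angle:
Height difference = 1.72 - 1.68 = 0.04 m
angle = atan(0.04 / 0.33)
angle = atan(0.121212)
angle = 6.91 degrees

6.91


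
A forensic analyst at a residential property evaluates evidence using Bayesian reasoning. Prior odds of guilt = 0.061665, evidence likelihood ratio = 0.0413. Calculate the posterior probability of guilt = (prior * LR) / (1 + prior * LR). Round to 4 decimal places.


Bayesian evidence evaluation:
Posterior odds = prior_odds * LR = 0.061665 * 0.0413 = 0.002546765
Posterior probability = posterior_odds / (1 + posterior_odds)
= 0.002546765 / (1 + 0.002546765)
= 0.002546765 / 1.002546765
= 0.0025

0.0025


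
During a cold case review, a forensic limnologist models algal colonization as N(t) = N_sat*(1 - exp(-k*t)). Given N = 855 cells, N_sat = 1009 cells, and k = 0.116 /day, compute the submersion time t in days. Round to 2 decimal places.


PMSI from diatom colonization curve:
N / N_sat = 855 / 1009 = 0.847374
1 - N/N_sat = 0.152626
ln(1 - N/N_sat) = -1.879765
t = -ln(1 - N/N_sat) / k = -(-1.879765) / 0.116 = 16.20 days

16.20


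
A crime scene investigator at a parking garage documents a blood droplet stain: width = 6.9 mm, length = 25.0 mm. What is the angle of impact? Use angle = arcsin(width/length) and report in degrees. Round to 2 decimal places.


Blood spatter impact angle calculation:
width / length = 6.9 / 25.0 = 0.276
angle = arcsin(0.276)
angle = 16.02 degrees

16.02


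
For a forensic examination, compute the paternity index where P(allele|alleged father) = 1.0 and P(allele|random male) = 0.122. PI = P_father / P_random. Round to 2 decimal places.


Paternity Index calculation:
PI = P(allele|father) / P(allele|random)
PI = 1.0 / 0.122
PI = 8.20

8.20


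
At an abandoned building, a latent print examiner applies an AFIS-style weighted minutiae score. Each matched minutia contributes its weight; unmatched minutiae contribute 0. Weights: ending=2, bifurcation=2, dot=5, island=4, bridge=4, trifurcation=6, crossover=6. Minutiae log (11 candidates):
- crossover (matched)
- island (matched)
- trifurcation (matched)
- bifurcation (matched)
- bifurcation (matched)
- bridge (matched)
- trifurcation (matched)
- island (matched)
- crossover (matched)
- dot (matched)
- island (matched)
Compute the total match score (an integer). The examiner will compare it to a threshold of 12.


Weighted minutiae match score:
  crossover: matched, +6 (running total 6)
  island: matched, +4 (running total 10)
  trifurcation: matched, +6 (running total 16)
  bifurcation: matched, +2 (running total 18)
  bifurcation: matched, +2 (running total 20)
  bridge: matched, +4 (running total 24)
  trifurcation: matched, +6 (running total 30)
  island: matched, +4 (running total 34)
  crossover: matched, +6 (running total 40)
  dot: matched, +5 (running total 45)
  island: matched, +4 (running total 49)
Total score = 49
Threshold = 12; verdict = identification

49


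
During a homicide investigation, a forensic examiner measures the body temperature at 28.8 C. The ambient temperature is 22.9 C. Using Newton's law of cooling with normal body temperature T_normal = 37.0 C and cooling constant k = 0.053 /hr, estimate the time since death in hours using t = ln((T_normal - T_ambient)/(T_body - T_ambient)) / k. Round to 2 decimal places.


Using Newton's law of cooling:
t = ln((T_normal - T_ambient) / (T_body - T_ambient)) / k
T_normal - T_ambient = 14.1
T_body - T_ambient = 5.9
Ratio = 2.389831
ln(ratio) = 0.871223
t = 0.871223 / 0.053 = 16.44 hours

16.44


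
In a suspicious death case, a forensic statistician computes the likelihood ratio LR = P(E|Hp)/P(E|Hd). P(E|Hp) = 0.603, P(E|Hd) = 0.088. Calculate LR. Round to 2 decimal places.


Likelihood ratio calculation:
LR = P(E|Hp) / P(E|Hd)
LR = 0.603 / 0.088
LR = 6.85

6.85


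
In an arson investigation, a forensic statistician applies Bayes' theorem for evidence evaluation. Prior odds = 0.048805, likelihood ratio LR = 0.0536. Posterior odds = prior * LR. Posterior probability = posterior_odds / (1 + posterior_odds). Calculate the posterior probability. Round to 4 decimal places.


Bayesian evidence evaluation:
Posterior odds = prior_odds * LR = 0.048805 * 0.0536 = 0.002615948
Posterior probability = posterior_odds / (1 + posterior_odds)
= 0.002615948 / (1 + 0.002615948)
= 0.002615948 / 1.002615948
= 0.0026

0.0026


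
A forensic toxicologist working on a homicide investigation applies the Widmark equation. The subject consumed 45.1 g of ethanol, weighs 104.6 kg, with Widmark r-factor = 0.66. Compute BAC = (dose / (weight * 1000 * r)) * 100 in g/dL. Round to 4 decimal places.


Applying the Widmark formula:
BAC = (dose_g / (body_wt * 1000 * r)) * 100
Denominator = 104.6 * 1000 * 0.66 = 69036
BAC = (45.1 / 69036) * 100
BAC = 0.0653 g/dL

0.0653


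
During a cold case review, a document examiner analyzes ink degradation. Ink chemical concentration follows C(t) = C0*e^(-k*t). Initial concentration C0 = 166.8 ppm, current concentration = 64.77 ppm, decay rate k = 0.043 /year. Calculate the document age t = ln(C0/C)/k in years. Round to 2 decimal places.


Document age estimation:
C0/C = 166.8 / 64.77 = 2.575266
ln(C0/C) = 0.945953
t = 0.945953 / 0.043 = 22.00 years

22.00


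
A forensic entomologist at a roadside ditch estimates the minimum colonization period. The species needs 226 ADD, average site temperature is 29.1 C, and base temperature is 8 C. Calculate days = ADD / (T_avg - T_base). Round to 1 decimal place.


Insect development time:
Effective temperature = avg_temp - T_base = 29.1 - 8 = 21.1 C
Days = ADD / effective_temp = 226 / 21.1 = 10.7 days

10.7


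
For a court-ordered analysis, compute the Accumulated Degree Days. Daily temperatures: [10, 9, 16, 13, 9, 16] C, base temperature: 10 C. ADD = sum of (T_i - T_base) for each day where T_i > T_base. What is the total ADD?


Computing ADD day by day:
Day 1: max(0, 10 - 10) = 0
Day 2: max(0, 9 - 10) = 0
Day 3: max(0, 16 - 10) = 6
Day 4: max(0, 13 - 10) = 3
Day 5: max(0, 9 - 10) = 0
Day 6: max(0, 16 - 10) = 6
Total ADD = 15

15


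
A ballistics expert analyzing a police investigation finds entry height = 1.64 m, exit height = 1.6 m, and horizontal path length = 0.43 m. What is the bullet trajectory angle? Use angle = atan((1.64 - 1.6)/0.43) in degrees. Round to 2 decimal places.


Bullet trajectory angle:
Height difference = 1.64 - 1.6 = 0.04 m
angle = atan(0.04 / 0.43)
angle = atan(0.093023)
angle = 5.31 degrees

5.31


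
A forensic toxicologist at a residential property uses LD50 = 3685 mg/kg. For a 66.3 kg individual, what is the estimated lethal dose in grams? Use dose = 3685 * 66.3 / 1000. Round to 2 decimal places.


Lethal dose calculation:
Lethal dose = LD50 * body_weight / 1000
= 3685 * 66.3 / 1000
= 244315.5 / 1000
= 244.32 g

244.32


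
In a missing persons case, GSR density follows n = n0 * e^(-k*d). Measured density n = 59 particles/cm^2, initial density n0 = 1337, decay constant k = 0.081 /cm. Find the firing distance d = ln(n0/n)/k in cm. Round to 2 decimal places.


GSR distance calculation:
n0/n = 1337 / 59 = 22.661017
ln(n0/n) = 3.120646
d = 3.120646 / 0.081 = 38.53 cm

38.53


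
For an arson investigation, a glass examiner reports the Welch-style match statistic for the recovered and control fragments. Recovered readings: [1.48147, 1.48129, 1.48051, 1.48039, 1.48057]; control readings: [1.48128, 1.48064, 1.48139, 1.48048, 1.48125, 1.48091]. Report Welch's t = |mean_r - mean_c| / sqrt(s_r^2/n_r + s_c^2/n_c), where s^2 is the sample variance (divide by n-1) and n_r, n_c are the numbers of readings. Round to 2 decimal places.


Welch's t-criterion for glass RI comparison:
Recovered mean = sum / n_r = 7.40423 / 5 = 1.480846
Control mean = sum / n_c = 8.88595 / 6 = 1.4809917
Recovered sample variance s_r^2 = 2.4588e-07
Control sample variance s_c^2 = 1.40137e-07
Welch SE (unpooled) = sqrt(s_r^2/n_r + s_c^2/n_c) = sqrt(4.9176e-08 + 2.33561e-08) = sqrt(7.25321e-08) = 0.000269318
|mean_r - mean_c| = 0.000145667
t = 0.000145667 / 0.000269318 = 0.54

0.54


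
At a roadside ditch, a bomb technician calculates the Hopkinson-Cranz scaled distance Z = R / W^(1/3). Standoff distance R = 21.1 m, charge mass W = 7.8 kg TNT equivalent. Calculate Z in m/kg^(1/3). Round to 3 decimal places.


Scaled distance calculation:
W^(1/3) = 7.8^(1/3) = 1.983192
Z = R / W^(1/3) = 21.1 / 1.983192
Z = 10.639 m/kg^(1/3)

10.639


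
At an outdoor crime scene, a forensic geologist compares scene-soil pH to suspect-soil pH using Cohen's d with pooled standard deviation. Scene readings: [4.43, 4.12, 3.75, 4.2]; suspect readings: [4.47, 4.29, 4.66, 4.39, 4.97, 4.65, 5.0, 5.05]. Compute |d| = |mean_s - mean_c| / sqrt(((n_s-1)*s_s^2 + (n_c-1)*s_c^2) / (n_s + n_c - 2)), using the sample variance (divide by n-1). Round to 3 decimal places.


Pooled-variance Cohen's d for soil pH comparison:
Scene mean = 16.5 / 4 = 4.125
Suspect mean = 37.48 / 8 = 4.685
Scene sample variance s_s^2 = 0.079767
Suspect sample variance s_c^2 = 0.0864
Pooled variance = ((n_s-1)*s_s^2 + (n_c-1)*s_c^2) / (n_s + n_c - 2) = 0.08441
Pooled SD = sqrt(0.08441) = 0.290534
Mean difference = -0.56
|d| = |-0.56| / 0.290534 = 1.927

1.927


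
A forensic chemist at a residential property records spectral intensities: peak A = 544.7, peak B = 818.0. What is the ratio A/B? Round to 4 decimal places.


Spectral peak ratio:
Peak A = 544.7 counts
Peak B = 818.0 counts
Ratio = 544.7 / 818.0 = 0.6659

0.6659


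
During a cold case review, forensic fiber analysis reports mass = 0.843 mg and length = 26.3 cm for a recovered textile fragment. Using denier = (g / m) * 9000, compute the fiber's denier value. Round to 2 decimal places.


Denier calculation:
Mass in grams = 0.843 mg / 1000 = 0.000843 g
Length in meters = 26.3 cm / 100 = 0.263 m
Linear density = mass / length = 0.000843 / 0.263 = 0.00320532 g/m
Denier = (g/m) * 9000 = 0.00320532 * 9000 = 28.85

28.85


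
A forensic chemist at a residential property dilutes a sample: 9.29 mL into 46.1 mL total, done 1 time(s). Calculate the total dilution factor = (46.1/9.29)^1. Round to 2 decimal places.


Dilution factor calculation:
Single dilution = V_total / V_sample = 46.1 / 9.29 ≈ 4.962325
Number of dilutions = 1
Total DF = (46.1 / 9.29)^1 (full precision, rounded at the end) = 4.96

4.96


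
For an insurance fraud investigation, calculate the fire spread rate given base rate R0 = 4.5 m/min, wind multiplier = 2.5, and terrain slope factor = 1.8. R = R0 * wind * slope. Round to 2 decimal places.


Fire spread rate calculation:
R = R0 * wind_factor * slope_factor
= 4.5 * 2.5 * 1.8
= 11.25 * 1.8
= 20.25 m/min

20.25


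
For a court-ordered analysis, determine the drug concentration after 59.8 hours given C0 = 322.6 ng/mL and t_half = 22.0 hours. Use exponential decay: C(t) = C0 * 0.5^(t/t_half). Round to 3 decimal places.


Drug concentration decay:
Number of half-lives = t / t_half = 59.8 / 22.0 = 2.718182
Decay factor = 0.5^2.718182 = 0.15196574
C(t) = 322.6 * 0.15196574 = 49.024 ng/mL

49.024


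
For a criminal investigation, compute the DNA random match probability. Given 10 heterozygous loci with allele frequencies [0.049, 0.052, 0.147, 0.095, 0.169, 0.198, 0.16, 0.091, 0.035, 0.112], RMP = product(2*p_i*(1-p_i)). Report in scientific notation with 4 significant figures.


Computing RMP for 10 loci:
Locus 1: 2 * 0.049 * 0.951 = 0.093198
Locus 2: 2 * 0.052 * 0.948 = 0.098592
Locus 3: 2 * 0.147 * 0.853 = 0.250782
Locus 4: 2 * 0.095 * 0.905 = 0.17195
Locus 5: 2 * 0.169 * 0.831 = 0.280878
Locus 6: 2 * 0.198 * 0.802 = 0.317592
Locus 7: 2 * 0.16 * 0.84 = 0.2688
Locus 8: 2 * 0.091 * 0.909 = 0.165438
Locus 9: 2 * 0.035 * 0.965 = 0.06755
Locus 10: 2 * 0.112 * 0.888 = 0.198912
RMP = 2.112e-08

2.112e-08


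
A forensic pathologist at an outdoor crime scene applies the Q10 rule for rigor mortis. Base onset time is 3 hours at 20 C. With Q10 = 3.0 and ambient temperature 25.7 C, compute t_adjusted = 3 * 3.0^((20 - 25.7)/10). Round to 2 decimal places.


Rigor mortis time adjustment:
Exponent = (T_ref - T_actual) / 10 = (20 - 25.7) / 10 = -0.57
Q10 factor = 3.0^-0.57 = 0.53461
t_adjusted = 3 * 0.53461 = 1.60 hours

1.60


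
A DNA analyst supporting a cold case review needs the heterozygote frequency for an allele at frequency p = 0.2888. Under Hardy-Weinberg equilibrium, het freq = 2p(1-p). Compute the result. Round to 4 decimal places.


Hardy-Weinberg heterozygote frequency:
q = 1 - p = 1 - 0.2888 = 0.7112
2pq = 2 * 0.2888 * 0.7112 = 0.4108

0.4108


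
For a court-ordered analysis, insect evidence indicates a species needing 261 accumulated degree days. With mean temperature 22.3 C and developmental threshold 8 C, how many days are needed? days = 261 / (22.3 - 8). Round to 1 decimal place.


Insect development time:
Effective temperature = avg_temp - T_base = 22.3 - 8 = 14.3 C
Days = ADD / effective_temp = 261 / 14.3 = 18.3 days

18.3


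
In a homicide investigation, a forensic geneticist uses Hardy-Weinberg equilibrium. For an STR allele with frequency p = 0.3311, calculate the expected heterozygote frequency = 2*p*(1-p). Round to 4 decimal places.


Hardy-Weinberg heterozygote frequency:
q = 1 - p = 1 - 0.3311 = 0.6689
2pq = 2 * 0.3311 * 0.6689 = 0.4429

0.4429


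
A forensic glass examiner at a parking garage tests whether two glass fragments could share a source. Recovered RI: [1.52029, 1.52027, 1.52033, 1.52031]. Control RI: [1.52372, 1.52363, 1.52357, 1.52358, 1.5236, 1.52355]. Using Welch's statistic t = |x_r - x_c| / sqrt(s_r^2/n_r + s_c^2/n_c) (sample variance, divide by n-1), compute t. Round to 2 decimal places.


Welch's t-criterion for glass RI comparison:
Recovered mean = sum / n_r = 6.0812 / 4 = 1.5203
Control mean = sum / n_c = 9.14165 / 6 = 1.5236083
Recovered sample variance s_r^2 = 6.66667e-10
Control sample variance s_c^2 = 3.73667e-09
Welch SE (unpooled) = sqrt(s_r^2/n_r + s_c^2/n_c) = sqrt(1.66667e-10 + 6.22778e-10) = sqrt(7.89445e-10) = 2.80971e-05
|mean_r - mean_c| = 0.00330833
t = 0.00330833 / 2.80971e-05 = 117.75

117.75


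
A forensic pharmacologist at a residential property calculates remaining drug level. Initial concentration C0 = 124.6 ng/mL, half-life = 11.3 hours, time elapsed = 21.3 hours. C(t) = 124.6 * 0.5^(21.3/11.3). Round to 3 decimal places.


Drug concentration decay:
Number of half-lives = t / t_half = 21.3 / 11.3 = 1.884956
Decay factor = 0.5^1.884956 = 0.27075202
C(t) = 124.6 * 0.27075202 = 33.736 ng/mL

33.736


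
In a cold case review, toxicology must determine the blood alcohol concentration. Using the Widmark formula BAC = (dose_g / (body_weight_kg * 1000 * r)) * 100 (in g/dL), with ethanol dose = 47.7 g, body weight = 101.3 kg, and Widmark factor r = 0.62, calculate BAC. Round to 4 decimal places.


Applying the Widmark formula:
BAC = (dose_g / (body_wt * 1000 * r)) * 100
Denominator = 101.3 * 1000 * 0.62 = 62806
BAC = (47.7 / 62806) * 100
BAC = 0.0759 g/dL

0.0759


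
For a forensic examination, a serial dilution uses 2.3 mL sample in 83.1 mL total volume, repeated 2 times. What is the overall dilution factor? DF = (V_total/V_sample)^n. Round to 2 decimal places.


Dilution factor calculation:
Single dilution = V_total / V_sample = 83.1 / 2.3 ≈ 36.130435
Number of dilutions = 2
Total DF = (83.1 / 2.3)^2 (full precision, rounded at the end) = 1305.41

1305.41


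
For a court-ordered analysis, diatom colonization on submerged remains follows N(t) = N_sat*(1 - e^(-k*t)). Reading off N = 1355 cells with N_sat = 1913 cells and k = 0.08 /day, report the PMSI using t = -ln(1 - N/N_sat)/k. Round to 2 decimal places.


PMSI from diatom colonization curve:
N / N_sat = 1355 / 1913 = 0.708312
1 - N/N_sat = 0.291688
ln(1 - N/N_sat) = -1.232071
t = -ln(1 - N/N_sat) / k = -(-1.232071) / 0.08 = 15.40 days

15.40


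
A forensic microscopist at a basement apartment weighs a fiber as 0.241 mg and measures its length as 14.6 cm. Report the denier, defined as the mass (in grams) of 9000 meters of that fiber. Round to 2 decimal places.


Denier calculation:
Mass in grams = 0.241 mg / 1000 = 0.000241 g
Length in meters = 14.6 cm / 100 = 0.146 m
Linear density = mass / length = 0.000241 / 0.146 = 0.00165068 g/m
Denier = (g/m) * 9000 = 0.00165068 * 9000 = 14.86

14.86


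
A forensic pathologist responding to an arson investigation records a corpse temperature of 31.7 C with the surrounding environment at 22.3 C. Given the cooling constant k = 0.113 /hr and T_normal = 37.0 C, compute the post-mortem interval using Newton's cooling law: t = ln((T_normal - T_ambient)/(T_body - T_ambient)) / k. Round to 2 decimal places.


Using Newton's law of cooling:
t = ln((T_normal - T_ambient) / (T_body - T_ambient)) / k
T_normal - T_ambient = 14.7
T_body - T_ambient = 9.4
Ratio = 1.56383
ln(ratio) = 0.447138
t = 0.447138 / 0.113 = 3.96 hours

3.96


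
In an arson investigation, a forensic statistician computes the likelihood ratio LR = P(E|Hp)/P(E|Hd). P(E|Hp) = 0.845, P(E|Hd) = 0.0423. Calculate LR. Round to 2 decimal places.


Likelihood ratio calculation:
LR = P(E|Hp) / P(E|Hd)
LR = 0.845 / 0.0423
LR = 19.98

19.98


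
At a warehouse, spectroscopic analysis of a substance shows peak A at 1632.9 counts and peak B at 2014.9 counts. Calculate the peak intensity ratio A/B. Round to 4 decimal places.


Spectral peak ratio:
Peak A = 1632.9 counts
Peak B = 2014.9 counts
Ratio = 1632.9 / 2014.9 = 0.8104

0.8104


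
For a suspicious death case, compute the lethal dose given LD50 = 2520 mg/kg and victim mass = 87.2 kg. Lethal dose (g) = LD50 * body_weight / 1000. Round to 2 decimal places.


Lethal dose calculation:
Lethal dose = LD50 * body_weight / 1000
= 2520 * 87.2 / 1000
= 219744 / 1000
= 219.74 g

219.74


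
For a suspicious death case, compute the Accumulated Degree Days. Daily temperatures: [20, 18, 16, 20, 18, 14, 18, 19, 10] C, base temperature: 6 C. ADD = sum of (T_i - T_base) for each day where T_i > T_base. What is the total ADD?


Computing ADD day by day:
Day 1: max(0, 20 - 6) = 14
Day 2: max(0, 18 - 6) = 12
Day 3: max(0, 16 - 6) = 10
Day 4: max(0, 20 - 6) = 14
Day 5: max(0, 18 - 6) = 12
Day 6: max(0, 14 - 6) = 8
Day 7: max(0, 18 - 6) = 12
Day 8: max(0, 19 - 6) = 13
Day 9: max(0, 10 - 6) = 4
Total ADD = 99

99


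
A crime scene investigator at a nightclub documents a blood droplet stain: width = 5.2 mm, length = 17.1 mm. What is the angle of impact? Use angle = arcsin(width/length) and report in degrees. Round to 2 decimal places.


Blood spatter impact angle calculation:
width / length = 5.2 / 17.1 = 0.304094
angle = arcsin(0.304094)
angle = 17.70 degrees

17.70


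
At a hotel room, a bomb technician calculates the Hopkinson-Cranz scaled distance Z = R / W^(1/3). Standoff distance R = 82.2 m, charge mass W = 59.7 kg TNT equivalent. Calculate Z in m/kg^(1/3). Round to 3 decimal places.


Scaled distance calculation:
W^(1/3) = 59.7^(1/3) = 3.908332
Z = R / W^(1/3) = 82.2 / 3.908332
Z = 21.032 m/kg^(1/3)

21.032


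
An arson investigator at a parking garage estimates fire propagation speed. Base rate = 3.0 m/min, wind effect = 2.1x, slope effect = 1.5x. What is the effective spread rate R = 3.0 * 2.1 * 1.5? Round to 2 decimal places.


Fire spread rate calculation:
R = R0 * wind_factor * slope_factor
= 3.0 * 2.1 * 1.5
= 6.3 * 1.5
= 9.45 m/min

9.45


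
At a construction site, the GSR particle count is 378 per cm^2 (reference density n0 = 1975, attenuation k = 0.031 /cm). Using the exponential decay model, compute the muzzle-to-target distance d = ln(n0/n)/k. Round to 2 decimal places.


GSR distance calculation:
n0/n = 1975 / 378 = 5.224868
ln(n0/n) = 1.65343
d = 1.65343 / 0.031 = 53.34 cm

53.34


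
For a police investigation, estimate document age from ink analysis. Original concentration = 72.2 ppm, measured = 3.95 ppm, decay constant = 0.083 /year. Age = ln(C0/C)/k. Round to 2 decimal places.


Document age estimation:
C0/C = 72.2 / 3.95 = 18.278481
ln(C0/C) = 2.905724
t = 2.905724 / 0.083 = 35.01 years

35.01


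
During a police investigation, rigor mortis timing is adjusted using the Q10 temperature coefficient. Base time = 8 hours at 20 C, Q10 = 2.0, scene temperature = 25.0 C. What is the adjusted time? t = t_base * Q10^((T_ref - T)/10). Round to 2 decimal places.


Rigor mortis time adjustment:
Exponent = (T_ref - T_actual) / 10 = (20 - 25.0) / 10 = -0.5
Q10 factor = 2.0^-0.5 = 0.70711
t_adjusted = 8 * 0.70711 = 5.66 hours

5.66


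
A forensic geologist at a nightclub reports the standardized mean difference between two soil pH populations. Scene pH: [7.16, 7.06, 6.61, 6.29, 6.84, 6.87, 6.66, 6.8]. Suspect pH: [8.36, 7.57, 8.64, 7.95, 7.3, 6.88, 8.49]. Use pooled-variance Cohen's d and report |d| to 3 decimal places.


Pooled-variance Cohen's d for soil pH comparison:
Scene mean = 54.29 / 8 = 6.78625
Suspect mean = 55.19 / 7 = 7.884286
Scene sample variance s_s^2 = 0.073998
Suspect sample variance s_c^2 = 0.436229
Pooled variance = ((n_s-1)*s_s^2 + (n_c-1)*s_c^2) / (n_s + n_c - 2) = 0.241181
Pooled SD = sqrt(0.241181) = 0.491102
Mean difference = -1.098036
|d| = |-1.098036| / 0.491102 = 2.236

2.236


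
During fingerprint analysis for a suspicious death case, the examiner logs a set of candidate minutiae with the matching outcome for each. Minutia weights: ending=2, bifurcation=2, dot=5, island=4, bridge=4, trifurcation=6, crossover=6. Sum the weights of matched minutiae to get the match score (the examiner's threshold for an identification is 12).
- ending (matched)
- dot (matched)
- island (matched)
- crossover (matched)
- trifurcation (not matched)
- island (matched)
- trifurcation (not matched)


Weighted minutiae match score:
  ending: matched, +2 (running total 2)
  dot: matched, +5 (running total 7)
  island: matched, +4 (running total 11)
  crossover: matched, +6 (running total 17)
  trifurcation: not matched, +0
  island: matched, +4 (running total 21)
  trifurcation: not matched, +0
Total score = 21
Threshold = 12; verdict = identification

21


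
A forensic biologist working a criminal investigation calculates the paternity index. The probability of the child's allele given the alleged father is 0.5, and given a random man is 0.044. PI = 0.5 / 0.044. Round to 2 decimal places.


Paternity Index calculation:
PI = P(allele|father) / P(allele|random)
PI = 0.5 / 0.044
PI = 11.36

11.36


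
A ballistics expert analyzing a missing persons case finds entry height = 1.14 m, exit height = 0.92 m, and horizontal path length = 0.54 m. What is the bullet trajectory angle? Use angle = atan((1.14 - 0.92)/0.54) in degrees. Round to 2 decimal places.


Bullet trajectory angle:
Height difference = 1.14 - 0.92 = 0.22 m
angle = atan(0.22 / 0.54)
angle = atan(0.407407)
angle = 22.17 degrees

22.17


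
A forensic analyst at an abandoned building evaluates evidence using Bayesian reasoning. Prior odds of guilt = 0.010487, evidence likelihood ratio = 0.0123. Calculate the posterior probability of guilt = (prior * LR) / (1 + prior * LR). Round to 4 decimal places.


Bayesian evidence evaluation:
Posterior odds = prior_odds * LR = 0.010487 * 0.0123 = 0.0001289901
Posterior probability = posterior_odds / (1 + posterior_odds)
= 0.0001289901 / (1 + 0.0001289901)
= 0.0001289901 / 1.0001289901
= 0.0001

0.0001


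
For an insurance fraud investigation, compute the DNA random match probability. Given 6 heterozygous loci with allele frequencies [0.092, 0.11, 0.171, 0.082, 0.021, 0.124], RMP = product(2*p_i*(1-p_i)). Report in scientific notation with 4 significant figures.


Computing RMP for 6 loci:
Locus 1: 2 * 0.092 * 0.908 = 0.167072
Locus 2: 2 * 0.11 * 0.89 = 0.1958
Locus 3: 2 * 0.171 * 0.829 = 0.283518
Locus 4: 2 * 0.082 * 0.918 = 0.150552
Locus 5: 2 * 0.021 * 0.979 = 0.041118
Locus 6: 2 * 0.124 * 0.876 = 0.217248
RMP = 1.247e-05

1.247e-05


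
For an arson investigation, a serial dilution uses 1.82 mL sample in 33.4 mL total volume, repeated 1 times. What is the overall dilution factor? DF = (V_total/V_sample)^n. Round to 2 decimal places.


Dilution factor calculation:
Single dilution = V_total / V_sample = 33.4 / 1.82 ≈ 18.351648
Number of dilutions = 1
Total DF = (33.4 / 1.82)^1 (full precision, rounded at the end) = 18.35

18.35


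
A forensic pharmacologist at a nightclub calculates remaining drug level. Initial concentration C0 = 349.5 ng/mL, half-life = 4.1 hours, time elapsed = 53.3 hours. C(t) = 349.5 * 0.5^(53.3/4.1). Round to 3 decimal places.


Drug concentration decay:
Number of half-lives = t / t_half = 53.3 / 4.1 = 13
Decay factor = 0.5^13 = 0.00012207
C(t) = 349.5 * 0.00012207 = 0.043 ng/mL

0.043


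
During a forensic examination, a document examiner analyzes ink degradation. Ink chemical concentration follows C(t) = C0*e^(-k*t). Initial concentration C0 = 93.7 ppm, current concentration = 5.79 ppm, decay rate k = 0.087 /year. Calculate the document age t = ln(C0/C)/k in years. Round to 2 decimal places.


Document age estimation:
C0/C = 93.7 / 5.79 = 16.183074
ln(C0/C) = 2.783966
t = 2.783966 / 0.087 = 32.00 years

32.00


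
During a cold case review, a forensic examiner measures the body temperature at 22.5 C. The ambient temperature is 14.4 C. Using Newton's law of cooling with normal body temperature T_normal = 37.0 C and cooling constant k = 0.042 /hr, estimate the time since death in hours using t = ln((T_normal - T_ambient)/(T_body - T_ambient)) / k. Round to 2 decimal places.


Using Newton's law of cooling:
t = ln((T_normal - T_ambient) / (T_body - T_ambient)) / k
T_normal - T_ambient = 22.6
T_body - T_ambient = 8.1
Ratio = 2.790123
ln(ratio) = 1.026086
t = 1.026086 / 0.042 = 24.43 hours

24.43


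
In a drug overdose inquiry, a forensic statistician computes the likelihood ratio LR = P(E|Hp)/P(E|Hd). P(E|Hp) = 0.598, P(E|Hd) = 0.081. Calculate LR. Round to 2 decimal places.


Likelihood ratio calculation:
LR = P(E|Hp) / P(E|Hd)
LR = 0.598 / 0.081
LR = 7.38

7.38


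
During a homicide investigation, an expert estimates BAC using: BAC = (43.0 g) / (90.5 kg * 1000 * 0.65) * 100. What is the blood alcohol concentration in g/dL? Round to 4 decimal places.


Applying the Widmark formula:
BAC = (dose_g / (body_wt * 1000 * r)) * 100
Denominator = 90.5 * 1000 * 0.65 = 58825
BAC = (43.0 / 58825) * 100
BAC = 0.0731 g/dL

0.0731


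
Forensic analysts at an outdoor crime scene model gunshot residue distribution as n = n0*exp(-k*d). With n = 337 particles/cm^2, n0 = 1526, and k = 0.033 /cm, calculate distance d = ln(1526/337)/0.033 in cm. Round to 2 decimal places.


GSR distance calculation:
n0/n = 1526 / 337 = 4.52819
ln(n0/n) = 1.510322
d = 1.510322 / 0.033 = 45.77 cm

45.77


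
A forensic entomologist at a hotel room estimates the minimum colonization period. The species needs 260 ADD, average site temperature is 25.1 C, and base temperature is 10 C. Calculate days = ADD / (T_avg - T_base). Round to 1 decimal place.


Insect development time:
Effective temperature = avg_temp - T_base = 25.1 - 10 = 15.1 C
Days = ADD / effective_temp = 260 / 15.1 = 17.2 days

17.2


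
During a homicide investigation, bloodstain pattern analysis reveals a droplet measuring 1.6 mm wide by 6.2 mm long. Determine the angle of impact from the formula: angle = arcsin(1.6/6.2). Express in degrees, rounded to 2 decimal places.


Blood spatter impact angle calculation:
width / length = 1.6 / 6.2 = 0.258065
angle = arcsin(0.258065)
angle = 14.96 degrees

14.96


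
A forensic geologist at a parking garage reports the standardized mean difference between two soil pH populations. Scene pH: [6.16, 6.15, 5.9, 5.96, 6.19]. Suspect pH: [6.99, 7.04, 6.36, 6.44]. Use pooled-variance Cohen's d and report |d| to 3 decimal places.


Pooled-variance Cohen's d for soil pH comparison:
Scene mean = 30.36 / 5 = 6.072
Suspect mean = 26.83 / 4 = 6.7075
Scene sample variance s_s^2 = 0.01747
Suspect sample variance s_c^2 = 0.127558
Pooled variance = ((n_s-1)*s_s^2 + (n_c-1)*s_c^2) / (n_s + n_c - 2) = 0.064651
Pooled SD = sqrt(0.064651) = 0.254266
Mean difference = -0.6355
|d| = |-0.6355| / 0.254266 = 2.499

2.499


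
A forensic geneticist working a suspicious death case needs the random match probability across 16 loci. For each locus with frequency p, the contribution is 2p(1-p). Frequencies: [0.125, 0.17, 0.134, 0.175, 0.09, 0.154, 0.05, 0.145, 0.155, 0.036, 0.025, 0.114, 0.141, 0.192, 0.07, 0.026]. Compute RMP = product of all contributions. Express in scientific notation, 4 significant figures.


Computing RMP for 16 loci:
Locus 1: 2 * 0.125 * 0.875 = 0.21875
Locus 2: 2 * 0.17 * 0.83 = 0.2822
Locus 3: 2 * 0.134 * 0.866 = 0.232088
Locus 4: 2 * 0.175 * 0.825 = 0.28875
Locus 5: 2 * 0.09 * 0.91 = 0.1638
Locus 6: 2 * 0.154 * 0.846 = 0.260568
Locus 7: 2 * 0.05 * 0.95 = 0.095
Locus 8: 2 * 0.145 * 0.855 = 0.24795
Locus 9: 2 * 0.155 * 0.845 = 0.26195
Locus 10: 2 * 0.036 * 0.964 = 0.069408
Locus 11: 2 * 0.025 * 0.975 = 0.04875
Locus 12: 2 * 0.114 * 0.886 = 0.202008
Locus 13: 2 * 0.141 * 0.859 = 0.242238
Locus 14: 2 * 0.192 * 0.808 = 0.310272
Locus 15: 2 * 0.07 * 0.93 = 0.1302
Locus 16: 2 * 0.026 * 0.974 = 0.050648
RMP = 3.691e-13

3.691e-13


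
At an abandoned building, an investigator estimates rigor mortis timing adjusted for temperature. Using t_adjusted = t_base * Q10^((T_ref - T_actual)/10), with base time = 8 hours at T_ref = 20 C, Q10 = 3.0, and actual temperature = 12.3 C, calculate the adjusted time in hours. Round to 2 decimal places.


Rigor mortis time adjustment:
Exponent = (T_ref - T_actual) / 10 = (20 - 12.3) / 10 = 0.77
Q10 factor = 3.0^0.77 = 2.33015
t_adjusted = 8 * 2.33015 = 18.64 hours

18.64


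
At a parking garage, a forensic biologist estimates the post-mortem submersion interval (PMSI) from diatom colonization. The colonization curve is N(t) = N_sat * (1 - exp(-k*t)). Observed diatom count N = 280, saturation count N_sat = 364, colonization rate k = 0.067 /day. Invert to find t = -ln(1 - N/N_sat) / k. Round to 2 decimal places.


PMSI from diatom colonization curve:
N / N_sat = 280 / 364 = 0.769231
1 - N/N_sat = 0.230769
ln(1 - N/N_sat) = -1.466338
t = -ln(1 - N/N_sat) / k = -(-1.466338) / 0.067 = 21.89 days

21.89


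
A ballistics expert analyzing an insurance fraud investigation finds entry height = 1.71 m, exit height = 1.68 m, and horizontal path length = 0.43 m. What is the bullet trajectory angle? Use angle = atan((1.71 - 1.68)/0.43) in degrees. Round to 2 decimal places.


Bullet trajectory angle:
Height difference = 1.71 - 1.68 = 0.03 m
angle = atan(0.03 / 0.43)
angle = atan(0.069767)
angle = 3.99 degrees

3.99


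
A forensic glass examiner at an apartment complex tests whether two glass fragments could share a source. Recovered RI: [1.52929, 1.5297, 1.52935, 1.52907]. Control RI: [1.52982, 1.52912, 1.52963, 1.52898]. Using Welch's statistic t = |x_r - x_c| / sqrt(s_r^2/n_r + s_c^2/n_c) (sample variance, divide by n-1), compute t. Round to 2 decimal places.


Welch's t-criterion for glass RI comparison:
Recovered mean = sum / n_r = 6.11741 / 4 = 1.5293525
Control mean = sum / n_c = 6.11755 / 4 = 1.5293875
Recovered sample variance s_r^2 = 6.81583e-08
Control sample variance s_c^2 = 1.61158e-07
Welch SE (unpooled) = sqrt(s_r^2/n_r + s_c^2/n_c) = sqrt(1.70396e-08 + 4.02896e-08) = sqrt(5.73292e-08) = 0.000239435
|mean_r - mean_c| = 3.5e-05
t = 3.5e-05 / 0.000239435 = 0.15

0.15


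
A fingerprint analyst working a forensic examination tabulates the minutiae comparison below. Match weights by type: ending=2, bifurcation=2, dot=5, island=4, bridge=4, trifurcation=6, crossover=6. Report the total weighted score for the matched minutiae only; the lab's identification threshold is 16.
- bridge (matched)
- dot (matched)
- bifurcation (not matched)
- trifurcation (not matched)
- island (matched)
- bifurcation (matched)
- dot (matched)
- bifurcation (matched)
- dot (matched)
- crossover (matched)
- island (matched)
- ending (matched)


Weighted minutiae match score:
  bridge: matched, +4 (running total 4)
  dot: matched, +5 (running total 9)
  bifurcation: not matched, +0
  trifurcation: not matched, +0
  island: matched, +4 (running total 13)
  bifurcation: matched, +2 (running total 15)
  dot: matched, +5 (running total 20)
  bifurcation: matched, +2 (running total 22)
  dot: matched, +5 (running total 27)
  crossover: matched, +6 (running total 33)
  island: matched, +4 (running total 37)
  ending: matched, +2 (running total 39)
Total score = 39
Threshold = 16; verdict = identification

39


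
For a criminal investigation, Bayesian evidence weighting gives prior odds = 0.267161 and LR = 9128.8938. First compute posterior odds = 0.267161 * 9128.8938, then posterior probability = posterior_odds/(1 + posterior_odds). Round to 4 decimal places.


Bayesian evidence evaluation:
Posterior odds = prior_odds * LR = 0.267161 * 9128.8938 = 2438.884
Posterior probability = posterior_odds / (1 + posterior_odds)
= 2438.884 / (1 + 2438.884)
= 2438.884 / 2439.884
= 0.9996

0.9996
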